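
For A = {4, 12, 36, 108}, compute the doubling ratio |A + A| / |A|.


|A| = 4.
Compute A + A by enumerating all 16 pairs.
A + A = {8, 16, 24, 40, 48, 72, 112, 120, 144, 216}, so |A + A| = 10.
K = |A + A| / |A| = 10/4 = 5/2 ≈ 2.5000.
Reference: AP of size 4 gives K = 7/4 ≈ 1.7500; a fully generic set of size 4 gives K ≈ 2.5000.

|A| = 4, |A + A| = 10, K = 10/4 = 5/2.


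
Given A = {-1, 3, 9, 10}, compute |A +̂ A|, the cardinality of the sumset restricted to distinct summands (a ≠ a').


Restricted sumset: A +̂ A = {a + a' : a ∈ A, a' ∈ A, a ≠ a'}.
Equivalently, take A + A and drop any sum 2a that is achievable ONLY as a + a for a ∈ A (i.e. sums representable only with equal summands).
Enumerate pairs (a, a') with a < a' (symmetric, so each unordered pair gives one sum; this covers all a ≠ a'):
  -1 + 3 = 2
  -1 + 9 = 8
  -1 + 10 = 9
  3 + 9 = 12
  3 + 10 = 13
  9 + 10 = 19
Collected distinct sums: {2, 8, 9, 12, 13, 19}
|A +̂ A| = 6
(Reference bound: |A +̂ A| ≥ 2|A| - 3 for |A| ≥ 2, with |A| = 4 giving ≥ 5.)

|A +̂ A| = 6


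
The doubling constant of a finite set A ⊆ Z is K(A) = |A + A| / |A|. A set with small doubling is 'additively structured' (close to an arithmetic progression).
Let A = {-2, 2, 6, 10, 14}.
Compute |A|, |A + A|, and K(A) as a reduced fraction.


|A| = 5.
Compute A + A by enumerating all 25 pairs.
A + A = {-4, 0, 4, 8, 12, 16, 20, 24, 28}, so |A + A| = 9.
K = |A + A| / |A| = 9/5 (already in lowest terms) ≈ 1.8000.
Reference: AP of size 5 gives K = 9/5 ≈ 1.8000; a fully generic set of size 5 gives K ≈ 3.0000.

|A| = 5, |A + A| = 9, K = 9/5.


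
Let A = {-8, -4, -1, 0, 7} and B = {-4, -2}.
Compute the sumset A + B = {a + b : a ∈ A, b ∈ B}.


A + B = {a + b : a ∈ A, b ∈ B}.
Enumerate all |A|·|B| = 5·2 = 10 pairs (a, b) and collect distinct sums.
a = -8: -8+-4=-12, -8+-2=-10
a = -4: -4+-4=-8, -4+-2=-6
a = -1: -1+-4=-5, -1+-2=-3
a = 0: 0+-4=-4, 0+-2=-2
a = 7: 7+-4=3, 7+-2=5
Collecting distinct sums: A + B = {-12, -10, -8, -6, -5, -4, -3, -2, 3, 5}
|A + B| = 10

A + B = {-12, -10, -8, -6, -5, -4, -3, -2, 3, 5}


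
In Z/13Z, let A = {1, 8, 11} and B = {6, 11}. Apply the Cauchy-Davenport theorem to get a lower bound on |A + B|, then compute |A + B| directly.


Cauchy-Davenport: |A + B| ≥ min(p, |A| + |B| - 1) for A, B nonempty in Z/pZ.
|A| = 3, |B| = 2, p = 13.
CD lower bound = min(13, 3 + 2 - 1) = min(13, 4) = 4.
Compute A + B mod 13 directly:
a = 1: 1+6=7, 1+11=12
a = 8: 8+6=1, 8+11=6
a = 11: 11+6=4, 11+11=9
A + B = {1, 4, 6, 7, 9, 12}, so |A + B| = 6.
Verify: 6 ≥ 4? Yes ✓.

CD lower bound = 4, actual |A + B| = 6.


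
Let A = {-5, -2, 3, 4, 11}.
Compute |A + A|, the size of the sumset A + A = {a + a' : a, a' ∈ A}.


A + A = {a + a' : a, a' ∈ A}; |A| = 5.
General bounds: 2|A| - 1 ≤ |A + A| ≤ |A|(|A|+1)/2, i.e. 9 ≤ |A + A| ≤ 15.
Lower bound 2|A|-1 is attained iff A is an arithmetic progression.
Enumerate sums a + a' for a ≤ a' (symmetric, so this suffices):
a = -5: -5+-5=-10, -5+-2=-7, -5+3=-2, -5+4=-1, -5+11=6
a = -2: -2+-2=-4, -2+3=1, -2+4=2, -2+11=9
a = 3: 3+3=6, 3+4=7, 3+11=14
a = 4: 4+4=8, 4+11=15
a = 11: 11+11=22
Distinct sums: {-10, -7, -4, -2, -1, 1, 2, 6, 7, 8, 9, 14, 15, 22}
|A + A| = 14

|A + A| = 14


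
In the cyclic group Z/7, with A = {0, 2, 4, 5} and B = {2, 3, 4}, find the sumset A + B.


Work in Z/7Z: reduce every sum a + b modulo 7.
Enumerate all 12 pairs:
a = 0: 0+2=2, 0+3=3, 0+4=4
a = 2: 2+2=4, 2+3=5, 2+4=6
a = 4: 4+2=6, 4+3=0, 4+4=1
a = 5: 5+2=0, 5+3=1, 5+4=2
Distinct residues collected: {0, 1, 2, 3, 4, 5, 6}
|A + B| = 7 (out of 7 total residues).

A + B = {0, 1, 2, 3, 4, 5, 6}


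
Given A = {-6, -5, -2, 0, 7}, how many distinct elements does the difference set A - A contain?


A - A = {a - a' : a, a' ∈ A}; |A| = 5.
Bounds: 2|A|-1 ≤ |A - A| ≤ |A|² - |A| + 1, i.e. 9 ≤ |A - A| ≤ 21.
Note: 0 ∈ A - A always (from a - a). The set is symmetric: if d ∈ A - A then -d ∈ A - A.
Enumerate nonzero differences d = a - a' with a > a' (then include -d):
Positive differences: {1, 2, 3, 4, 5, 6, 7, 9, 12, 13}
Full difference set: {0} ∪ (positive diffs) ∪ (negative diffs).
|A - A| = 1 + 2·10 = 21 (matches direct enumeration: 21).

|A - A| = 21


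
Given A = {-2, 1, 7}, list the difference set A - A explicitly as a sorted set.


A - A = {a - a' : a, a' ∈ A}.
Compute a - a' for each ordered pair (a, a'):
a = -2: -2--2=0, -2-1=-3, -2-7=-9
a = 1: 1--2=3, 1-1=0, 1-7=-6
a = 7: 7--2=9, 7-1=6, 7-7=0
Collecting distinct values (and noting 0 appears from a-a):
A - A = {-9, -6, -3, 0, 3, 6, 9}
|A - A| = 7

A - A = {-9, -6, -3, 0, 3, 6, 9}


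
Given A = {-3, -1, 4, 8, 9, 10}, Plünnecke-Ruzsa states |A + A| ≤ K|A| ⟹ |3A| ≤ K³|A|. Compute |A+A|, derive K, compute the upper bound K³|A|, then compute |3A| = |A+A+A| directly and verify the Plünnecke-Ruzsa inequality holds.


|A| = 6.
Step 1: Compute A + A by enumerating all 36 pairs.
A + A = {-6, -4, -2, 1, 3, 5, 6, 7, 8, 9, 12, 13, 14, 16, 17, 18, 19, 20}, so |A + A| = 18.
Step 2: Doubling constant K = |A + A|/|A| = 18/6 = 18/6 ≈ 3.0000.
Step 3: Plünnecke-Ruzsa gives |3A| ≤ K³·|A| = (3.0000)³ · 6 ≈ 162.0000.
Step 4: Compute 3A = A + A + A directly by enumerating all triples (a,b,c) ∈ A³; |3A| = 35.
Step 5: Check 35 ≤ 162.0000? Yes ✓.

K = 18/6, Plünnecke-Ruzsa bound K³|A| ≈ 162.0000, |3A| = 35, inequality holds.


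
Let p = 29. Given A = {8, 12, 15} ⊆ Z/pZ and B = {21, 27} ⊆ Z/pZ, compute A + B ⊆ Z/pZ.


Work in Z/29Z: reduce every sum a + b modulo 29.
Enumerate all 6 pairs:
a = 8: 8+21=0, 8+27=6
a = 12: 12+21=4, 12+27=10
a = 15: 15+21=7, 15+27=13
Distinct residues collected: {0, 4, 6, 7, 10, 13}
|A + B| = 6 (out of 29 total residues).

A + B = {0, 4, 6, 7, 10, 13}


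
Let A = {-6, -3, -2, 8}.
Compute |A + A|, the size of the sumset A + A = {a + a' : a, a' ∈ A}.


A + A = {a + a' : a, a' ∈ A}; |A| = 4.
General bounds: 2|A| - 1 ≤ |A + A| ≤ |A|(|A|+1)/2, i.e. 7 ≤ |A + A| ≤ 10.
Lower bound 2|A|-1 is attained iff A is an arithmetic progression.
Enumerate sums a + a' for a ≤ a' (symmetric, so this suffices):
a = -6: -6+-6=-12, -6+-3=-9, -6+-2=-8, -6+8=2
a = -3: -3+-3=-6, -3+-2=-5, -3+8=5
a = -2: -2+-2=-4, -2+8=6
a = 8: 8+8=16
Distinct sums: {-12, -9, -8, -6, -5, -4, 2, 5, 6, 16}
|A + A| = 10

|A + A| = 10


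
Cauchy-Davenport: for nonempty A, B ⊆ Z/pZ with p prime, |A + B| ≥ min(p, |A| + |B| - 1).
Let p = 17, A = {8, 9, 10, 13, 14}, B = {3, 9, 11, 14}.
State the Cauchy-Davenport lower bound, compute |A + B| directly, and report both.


Cauchy-Davenport: |A + B| ≥ min(p, |A| + |B| - 1) for A, B nonempty in Z/pZ.
|A| = 5, |B| = 4, p = 17.
CD lower bound = min(17, 5 + 4 - 1) = min(17, 8) = 8.
Compute A + B mod 17 directly:
a = 8: 8+3=11, 8+9=0, 8+11=2, 8+14=5
a = 9: 9+3=12, 9+9=1, 9+11=3, 9+14=6
a = 10: 10+3=13, 10+9=2, 10+11=4, 10+14=7
a = 13: 13+3=16, 13+9=5, 13+11=7, 13+14=10
a = 14: 14+3=0, 14+9=6, 14+11=8, 14+14=11
A + B = {0, 1, 2, 3, 4, 5, 6, 7, 8, 10, 11, 12, 13, 16}, so |A + B| = 14.
Verify: 14 ≥ 8? Yes ✓.

CD lower bound = 8, actual |A + B| = 14.


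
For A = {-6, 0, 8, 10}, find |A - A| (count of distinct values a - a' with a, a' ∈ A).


A - A = {a - a' : a, a' ∈ A}; |A| = 4.
Bounds: 2|A|-1 ≤ |A - A| ≤ |A|² - |A| + 1, i.e. 7 ≤ |A - A| ≤ 13.
Note: 0 ∈ A - A always (from a - a). The set is symmetric: if d ∈ A - A then -d ∈ A - A.
Enumerate nonzero differences d = a - a' with a > a' (then include -d):
Positive differences: {2, 6, 8, 10, 14, 16}
Full difference set: {0} ∪ (positive diffs) ∪ (negative diffs).
|A - A| = 1 + 2·6 = 13 (matches direct enumeration: 13).

|A - A| = 13


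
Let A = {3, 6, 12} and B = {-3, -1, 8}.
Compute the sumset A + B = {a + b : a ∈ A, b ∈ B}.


A + B = {a + b : a ∈ A, b ∈ B}.
Enumerate all |A|·|B| = 3·3 = 9 pairs (a, b) and collect distinct sums.
a = 3: 3+-3=0, 3+-1=2, 3+8=11
a = 6: 6+-3=3, 6+-1=5, 6+8=14
a = 12: 12+-3=9, 12+-1=11, 12+8=20
Collecting distinct sums: A + B = {0, 2, 3, 5, 9, 11, 14, 20}
|A + B| = 8

A + B = {0, 2, 3, 5, 9, 11, 14, 20}


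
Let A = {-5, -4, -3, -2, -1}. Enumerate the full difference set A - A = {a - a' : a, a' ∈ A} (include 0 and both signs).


A - A = {a - a' : a, a' ∈ A}.
Compute a - a' for each ordered pair (a, a'):
a = -5: -5--5=0, -5--4=-1, -5--3=-2, -5--2=-3, -5--1=-4
a = -4: -4--5=1, -4--4=0, -4--3=-1, -4--2=-2, -4--1=-3
a = -3: -3--5=2, -3--4=1, -3--3=0, -3--2=-1, -3--1=-2
a = -2: -2--5=3, -2--4=2, -2--3=1, -2--2=0, -2--1=-1
a = -1: -1--5=4, -1--4=3, -1--3=2, -1--2=1, -1--1=0
Collecting distinct values (and noting 0 appears from a-a):
A - A = {-4, -3, -2, -1, 0, 1, 2, 3, 4}
|A - A| = 9

A - A = {-4, -3, -2, -1, 0, 1, 2, 3, 4}


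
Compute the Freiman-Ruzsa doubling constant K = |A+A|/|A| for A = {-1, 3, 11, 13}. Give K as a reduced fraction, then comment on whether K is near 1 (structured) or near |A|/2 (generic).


|A| = 4.
Compute A + A by enumerating all 16 pairs.
A + A = {-2, 2, 6, 10, 12, 14, 16, 22, 24, 26}, so |A + A| = 10.
K = |A + A| / |A| = 10/4 = 5/2 ≈ 2.5000.
Reference: AP of size 4 gives K = 7/4 ≈ 1.7500; a fully generic set of size 4 gives K ≈ 2.5000.

|A| = 4, |A + A| = 10, K = 10/4 = 5/2.


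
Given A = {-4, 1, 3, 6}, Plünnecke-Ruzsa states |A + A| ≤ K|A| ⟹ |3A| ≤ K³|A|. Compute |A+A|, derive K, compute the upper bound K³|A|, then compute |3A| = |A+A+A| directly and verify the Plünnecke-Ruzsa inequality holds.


|A| = 4.
Step 1: Compute A + A by enumerating all 16 pairs.
A + A = {-8, -3, -1, 2, 4, 6, 7, 9, 12}, so |A + A| = 9.
Step 2: Doubling constant K = |A + A|/|A| = 9/4 = 9/4 ≈ 2.2500.
Step 3: Plünnecke-Ruzsa gives |3A| ≤ K³·|A| = (2.2500)³ · 4 ≈ 45.5625.
Step 4: Compute 3A = A + A + A directly by enumerating all triples (a,b,c) ∈ A³; |3A| = 16.
Step 5: Check 16 ≤ 45.5625? Yes ✓.

K = 9/4, Plünnecke-Ruzsa bound K³|A| ≈ 45.5625, |3A| = 16, inequality holds.


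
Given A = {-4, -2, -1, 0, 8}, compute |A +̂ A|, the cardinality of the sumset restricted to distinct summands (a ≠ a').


Restricted sumset: A +̂ A = {a + a' : a ∈ A, a' ∈ A, a ≠ a'}.
Equivalently, take A + A and drop any sum 2a that is achievable ONLY as a + a for a ∈ A (i.e. sums representable only with equal summands).
Enumerate pairs (a, a') with a < a' (symmetric, so each unordered pair gives one sum; this covers all a ≠ a'):
  -4 + -2 = -6
  -4 + -1 = -5
  -4 + 0 = -4
  -4 + 8 = 4
  -2 + -1 = -3
  -2 + 0 = -2
  -2 + 8 = 6
  -1 + 0 = -1
  -1 + 8 = 7
  0 + 8 = 8
Collected distinct sums: {-6, -5, -4, -3, -2, -1, 4, 6, 7, 8}
|A +̂ A| = 10
(Reference bound: |A +̂ A| ≥ 2|A| - 3 for |A| ≥ 2, with |A| = 5 giving ≥ 7.)

|A +̂ A| = 10


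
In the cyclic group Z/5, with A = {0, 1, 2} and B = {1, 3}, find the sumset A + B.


Work in Z/5Z: reduce every sum a + b modulo 5.
Enumerate all 6 pairs:
a = 0: 0+1=1, 0+3=3
a = 1: 1+1=2, 1+3=4
a = 2: 2+1=3, 2+3=0
Distinct residues collected: {0, 1, 2, 3, 4}
|A + B| = 5 (out of 5 total residues).

A + B = {0, 1, 2, 3, 4}


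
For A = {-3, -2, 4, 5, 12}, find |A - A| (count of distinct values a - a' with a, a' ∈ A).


A - A = {a - a' : a, a' ∈ A}; |A| = 5.
Bounds: 2|A|-1 ≤ |A - A| ≤ |A|² - |A| + 1, i.e. 9 ≤ |A - A| ≤ 21.
Note: 0 ∈ A - A always (from a - a). The set is symmetric: if d ∈ A - A then -d ∈ A - A.
Enumerate nonzero differences d = a - a' with a > a' (then include -d):
Positive differences: {1, 6, 7, 8, 14, 15}
Full difference set: {0} ∪ (positive diffs) ∪ (negative diffs).
|A - A| = 1 + 2·6 = 13 (matches direct enumeration: 13).

|A - A| = 13


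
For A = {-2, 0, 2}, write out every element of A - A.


A - A = {a - a' : a, a' ∈ A}.
Compute a - a' for each ordered pair (a, a'):
a = -2: -2--2=0, -2-0=-2, -2-2=-4
a = 0: 0--2=2, 0-0=0, 0-2=-2
a = 2: 2--2=4, 2-0=2, 2-2=0
Collecting distinct values (and noting 0 appears from a-a):
A - A = {-4, -2, 0, 2, 4}
|A - A| = 5

A - A = {-4, -2, 0, 2, 4}


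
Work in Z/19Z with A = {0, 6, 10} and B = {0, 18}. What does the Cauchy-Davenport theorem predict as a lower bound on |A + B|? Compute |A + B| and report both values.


Cauchy-Davenport: |A + B| ≥ min(p, |A| + |B| - 1) for A, B nonempty in Z/pZ.
|A| = 3, |B| = 2, p = 19.
CD lower bound = min(19, 3 + 2 - 1) = min(19, 4) = 4.
Compute A + B mod 19 directly:
a = 0: 0+0=0, 0+18=18
a = 6: 6+0=6, 6+18=5
a = 10: 10+0=10, 10+18=9
A + B = {0, 5, 6, 9, 10, 18}, so |A + B| = 6.
Verify: 6 ≥ 4? Yes ✓.

CD lower bound = 4, actual |A + B| = 6.


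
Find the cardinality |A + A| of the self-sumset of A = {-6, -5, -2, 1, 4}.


A + A = {a + a' : a, a' ∈ A}; |A| = 5.
General bounds: 2|A| - 1 ≤ |A + A| ≤ |A|(|A|+1)/2, i.e. 9 ≤ |A + A| ≤ 15.
Lower bound 2|A|-1 is attained iff A is an arithmetic progression.
Enumerate sums a + a' for a ≤ a' (symmetric, so this suffices):
a = -6: -6+-6=-12, -6+-5=-11, -6+-2=-8, -6+1=-5, -6+4=-2
a = -5: -5+-5=-10, -5+-2=-7, -5+1=-4, -5+4=-1
a = -2: -2+-2=-4, -2+1=-1, -2+4=2
a = 1: 1+1=2, 1+4=5
a = 4: 4+4=8
Distinct sums: {-12, -11, -10, -8, -7, -5, -4, -2, -1, 2, 5, 8}
|A + A| = 12

|A + A| = 12


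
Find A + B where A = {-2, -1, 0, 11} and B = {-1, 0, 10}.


A + B = {a + b : a ∈ A, b ∈ B}.
Enumerate all |A|·|B| = 4·3 = 12 pairs (a, b) and collect distinct sums.
a = -2: -2+-1=-3, -2+0=-2, -2+10=8
a = -1: -1+-1=-2, -1+0=-1, -1+10=9
a = 0: 0+-1=-1, 0+0=0, 0+10=10
a = 11: 11+-1=10, 11+0=11, 11+10=21
Collecting distinct sums: A + B = {-3, -2, -1, 0, 8, 9, 10, 11, 21}
|A + B| = 9

A + B = {-3, -2, -1, 0, 8, 9, 10, 11, 21}


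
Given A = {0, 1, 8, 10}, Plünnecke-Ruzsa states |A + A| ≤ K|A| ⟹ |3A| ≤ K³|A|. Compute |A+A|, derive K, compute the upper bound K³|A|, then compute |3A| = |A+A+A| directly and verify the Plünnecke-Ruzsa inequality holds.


|A| = 4.
Step 1: Compute A + A by enumerating all 16 pairs.
A + A = {0, 1, 2, 8, 9, 10, 11, 16, 18, 20}, so |A + A| = 10.
Step 2: Doubling constant K = |A + A|/|A| = 10/4 = 10/4 ≈ 2.5000.
Step 3: Plünnecke-Ruzsa gives |3A| ≤ K³·|A| = (2.5000)³ · 4 ≈ 62.5000.
Step 4: Compute 3A = A + A + A directly by enumerating all triples (a,b,c) ∈ A³; |3A| = 19.
Step 5: Check 19 ≤ 62.5000? Yes ✓.

K = 10/4, Plünnecke-Ruzsa bound K³|A| ≈ 62.5000, |3A| = 19, inequality holds.


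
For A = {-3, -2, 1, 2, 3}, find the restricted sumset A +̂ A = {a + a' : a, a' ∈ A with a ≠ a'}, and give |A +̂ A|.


Restricted sumset: A +̂ A = {a + a' : a ∈ A, a' ∈ A, a ≠ a'}.
Equivalently, take A + A and drop any sum 2a that is achievable ONLY as a + a for a ∈ A (i.e. sums representable only with equal summands).
Enumerate pairs (a, a') with a < a' (symmetric, so each unordered pair gives one sum; this covers all a ≠ a'):
  -3 + -2 = -5
  -3 + 1 = -2
  -3 + 2 = -1
  -3 + 3 = 0
  -2 + 1 = -1
  -2 + 2 = 0
  -2 + 3 = 1
  1 + 2 = 3
  1 + 3 = 4
  2 + 3 = 5
Collected distinct sums: {-5, -2, -1, 0, 1, 3, 4, 5}
|A +̂ A| = 8
(Reference bound: |A +̂ A| ≥ 2|A| - 3 for |A| ≥ 2, with |A| = 5 giving ≥ 7.)

|A +̂ A| = 8


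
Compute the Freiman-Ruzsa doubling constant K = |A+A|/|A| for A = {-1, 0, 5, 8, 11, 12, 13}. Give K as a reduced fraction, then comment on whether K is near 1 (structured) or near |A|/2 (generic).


|A| = 7.
Compute A + A by enumerating all 49 pairs.
A + A = {-2, -1, 0, 4, 5, 7, 8, 10, 11, 12, 13, 16, 17, 18, 19, 20, 21, 22, 23, 24, 25, 26}, so |A + A| = 22.
K = |A + A| / |A| = 22/7 (already in lowest terms) ≈ 3.1429.
Reference: AP of size 7 gives K = 13/7 ≈ 1.8571; a fully generic set of size 7 gives K ≈ 4.0000.

|A| = 7, |A + A| = 22, K = 22/7.


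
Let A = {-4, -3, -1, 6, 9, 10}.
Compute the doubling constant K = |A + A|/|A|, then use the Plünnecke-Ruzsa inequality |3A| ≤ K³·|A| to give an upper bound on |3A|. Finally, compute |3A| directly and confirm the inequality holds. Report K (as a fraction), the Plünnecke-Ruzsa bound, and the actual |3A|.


|A| = 6.
Step 1: Compute A + A by enumerating all 36 pairs.
A + A = {-8, -7, -6, -5, -4, -2, 2, 3, 5, 6, 7, 8, 9, 12, 15, 16, 18, 19, 20}, so |A + A| = 19.
Step 2: Doubling constant K = |A + A|/|A| = 19/6 = 19/6 ≈ 3.1667.
Step 3: Plünnecke-Ruzsa gives |3A| ≤ K³·|A| = (3.1667)³ · 6 ≈ 190.5278.
Step 4: Compute 3A = A + A + A directly by enumerating all triples (a,b,c) ∈ A³; |3A| = 39.
Step 5: Check 39 ≤ 190.5278? Yes ✓.

K = 19/6, Plünnecke-Ruzsa bound K³|A| ≈ 190.5278, |3A| = 39, inequality holds.


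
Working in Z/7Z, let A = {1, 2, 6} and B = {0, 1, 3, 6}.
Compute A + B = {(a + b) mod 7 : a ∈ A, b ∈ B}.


Work in Z/7Z: reduce every sum a + b modulo 7.
Enumerate all 12 pairs:
a = 1: 1+0=1, 1+1=2, 1+3=4, 1+6=0
a = 2: 2+0=2, 2+1=3, 2+3=5, 2+6=1
a = 6: 6+0=6, 6+1=0, 6+3=2, 6+6=5
Distinct residues collected: {0, 1, 2, 3, 4, 5, 6}
|A + B| = 7 (out of 7 total residues).

A + B = {0, 1, 2, 3, 4, 5, 6}


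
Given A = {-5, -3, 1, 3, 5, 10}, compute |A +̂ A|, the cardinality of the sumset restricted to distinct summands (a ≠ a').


Restricted sumset: A +̂ A = {a + a' : a ∈ A, a' ∈ A, a ≠ a'}.
Equivalently, take A + A and drop any sum 2a that is achievable ONLY as a + a for a ∈ A (i.e. sums representable only with equal summands).
Enumerate pairs (a, a') with a < a' (symmetric, so each unordered pair gives one sum; this covers all a ≠ a'):
  -5 + -3 = -8
  -5 + 1 = -4
  -5 + 3 = -2
  -5 + 5 = 0
  -5 + 10 = 5
  -3 + 1 = -2
  -3 + 3 = 0
  -3 + 5 = 2
  -3 + 10 = 7
  1 + 3 = 4
  1 + 5 = 6
  1 + 10 = 11
  3 + 5 = 8
  3 + 10 = 13
  5 + 10 = 15
Collected distinct sums: {-8, -4, -2, 0, 2, 4, 5, 6, 7, 8, 11, 13, 15}
|A +̂ A| = 13
(Reference bound: |A +̂ A| ≥ 2|A| - 3 for |A| ≥ 2, with |A| = 6 giving ≥ 9.)

|A +̂ A| = 13


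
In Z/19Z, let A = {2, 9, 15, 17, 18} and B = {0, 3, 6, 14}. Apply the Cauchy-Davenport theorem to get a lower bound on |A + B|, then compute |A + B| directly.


Cauchy-Davenport: |A + B| ≥ min(p, |A| + |B| - 1) for A, B nonempty in Z/pZ.
|A| = 5, |B| = 4, p = 19.
CD lower bound = min(19, 5 + 4 - 1) = min(19, 8) = 8.
Compute A + B mod 19 directly:
a = 2: 2+0=2, 2+3=5, 2+6=8, 2+14=16
a = 9: 9+0=9, 9+3=12, 9+6=15, 9+14=4
a = 15: 15+0=15, 15+3=18, 15+6=2, 15+14=10
a = 17: 17+0=17, 17+3=1, 17+6=4, 17+14=12
a = 18: 18+0=18, 18+3=2, 18+6=5, 18+14=13
A + B = {1, 2, 4, 5, 8, 9, 10, 12, 13, 15, 16, 17, 18}, so |A + B| = 13.
Verify: 13 ≥ 8? Yes ✓.

CD lower bound = 8, actual |A + B| = 13.


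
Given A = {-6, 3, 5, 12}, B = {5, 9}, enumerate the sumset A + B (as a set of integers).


A + B = {a + b : a ∈ A, b ∈ B}.
Enumerate all |A|·|B| = 4·2 = 8 pairs (a, b) and collect distinct sums.
a = -6: -6+5=-1, -6+9=3
a = 3: 3+5=8, 3+9=12
a = 5: 5+5=10, 5+9=14
a = 12: 12+5=17, 12+9=21
Collecting distinct sums: A + B = {-1, 3, 8, 10, 12, 14, 17, 21}
|A + B| = 8

A + B = {-1, 3, 8, 10, 12, 14, 17, 21}


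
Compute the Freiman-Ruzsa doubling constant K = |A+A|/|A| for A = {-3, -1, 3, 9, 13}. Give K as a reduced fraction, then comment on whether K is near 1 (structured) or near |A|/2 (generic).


|A| = 5.
Compute A + A by enumerating all 25 pairs.
A + A = {-6, -4, -2, 0, 2, 6, 8, 10, 12, 16, 18, 22, 26}, so |A + A| = 13.
K = |A + A| / |A| = 13/5 (already in lowest terms) ≈ 2.6000.
Reference: AP of size 5 gives K = 9/5 ≈ 1.8000; a fully generic set of size 5 gives K ≈ 3.0000.

|A| = 5, |A + A| = 13, K = 13/5.


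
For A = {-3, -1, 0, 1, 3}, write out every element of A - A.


A - A = {a - a' : a, a' ∈ A}.
Compute a - a' for each ordered pair (a, a'):
a = -3: -3--3=0, -3--1=-2, -3-0=-3, -3-1=-4, -3-3=-6
a = -1: -1--3=2, -1--1=0, -1-0=-1, -1-1=-2, -1-3=-4
a = 0: 0--3=3, 0--1=1, 0-0=0, 0-1=-1, 0-3=-3
a = 1: 1--3=4, 1--1=2, 1-0=1, 1-1=0, 1-3=-2
a = 3: 3--3=6, 3--1=4, 3-0=3, 3-1=2, 3-3=0
Collecting distinct values (and noting 0 appears from a-a):
A - A = {-6, -4, -3, -2, -1, 0, 1, 2, 3, 4, 6}
|A - A| = 11

A - A = {-6, -4, -3, -2, -1, 0, 1, 2, 3, 4, 6}


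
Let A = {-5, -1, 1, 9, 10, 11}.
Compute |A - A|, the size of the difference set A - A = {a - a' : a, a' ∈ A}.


A - A = {a - a' : a, a' ∈ A}; |A| = 6.
Bounds: 2|A|-1 ≤ |A - A| ≤ |A|² - |A| + 1, i.e. 11 ≤ |A - A| ≤ 31.
Note: 0 ∈ A - A always (from a - a). The set is symmetric: if d ∈ A - A then -d ∈ A - A.
Enumerate nonzero differences d = a - a' with a > a' (then include -d):
Positive differences: {1, 2, 4, 6, 8, 9, 10, 11, 12, 14, 15, 16}
Full difference set: {0} ∪ (positive diffs) ∪ (negative diffs).
|A - A| = 1 + 2·12 = 25 (matches direct enumeration: 25).

|A - A| = 25


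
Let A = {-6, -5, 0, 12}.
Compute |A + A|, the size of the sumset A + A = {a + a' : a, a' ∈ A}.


A + A = {a + a' : a, a' ∈ A}; |A| = 4.
General bounds: 2|A| - 1 ≤ |A + A| ≤ |A|(|A|+1)/2, i.e. 7 ≤ |A + A| ≤ 10.
Lower bound 2|A|-1 is attained iff A is an arithmetic progression.
Enumerate sums a + a' for a ≤ a' (symmetric, so this suffices):
a = -6: -6+-6=-12, -6+-5=-11, -6+0=-6, -6+12=6
a = -5: -5+-5=-10, -5+0=-5, -5+12=7
a = 0: 0+0=0, 0+12=12
a = 12: 12+12=24
Distinct sums: {-12, -11, -10, -6, -5, 0, 6, 7, 12, 24}
|A + A| = 10

|A + A| = 10


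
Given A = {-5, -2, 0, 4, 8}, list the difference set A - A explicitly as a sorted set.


A - A = {a - a' : a, a' ∈ A}.
Compute a - a' for each ordered pair (a, a'):
a = -5: -5--5=0, -5--2=-3, -5-0=-5, -5-4=-9, -5-8=-13
a = -2: -2--5=3, -2--2=0, -2-0=-2, -2-4=-6, -2-8=-10
a = 0: 0--5=5, 0--2=2, 0-0=0, 0-4=-4, 0-8=-8
a = 4: 4--5=9, 4--2=6, 4-0=4, 4-4=0, 4-8=-4
a = 8: 8--5=13, 8--2=10, 8-0=8, 8-4=4, 8-8=0
Collecting distinct values (and noting 0 appears from a-a):
A - A = {-13, -10, -9, -8, -6, -5, -4, -3, -2, 0, 2, 3, 4, 5, 6, 8, 9, 10, 13}
|A - A| = 19

A - A = {-13, -10, -9, -8, -6, -5, -4, -3, -2, 0, 2, 3, 4, 5, 6, 8, 9, 10, 13}


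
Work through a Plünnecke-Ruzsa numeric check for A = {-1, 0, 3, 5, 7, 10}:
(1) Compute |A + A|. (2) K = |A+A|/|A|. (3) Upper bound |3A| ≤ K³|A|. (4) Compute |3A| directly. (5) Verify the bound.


|A| = 6.
Step 1: Compute A + A by enumerating all 36 pairs.
A + A = {-2, -1, 0, 2, 3, 4, 5, 6, 7, 8, 9, 10, 12, 13, 14, 15, 17, 20}, so |A + A| = 18.
Step 2: Doubling constant K = |A + A|/|A| = 18/6 = 18/6 ≈ 3.0000.
Step 3: Plünnecke-Ruzsa gives |3A| ≤ K³·|A| = (3.0000)³ · 6 ≈ 162.0000.
Step 4: Compute 3A = A + A + A directly by enumerating all triples (a,b,c) ∈ A³; |3A| = 31.
Step 5: Check 31 ≤ 162.0000? Yes ✓.

K = 18/6, Plünnecke-Ruzsa bound K³|A| ≈ 162.0000, |3A| = 31, inequality holds.


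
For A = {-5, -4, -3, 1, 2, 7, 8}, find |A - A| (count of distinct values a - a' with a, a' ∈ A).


A - A = {a - a' : a, a' ∈ A}; |A| = 7.
Bounds: 2|A|-1 ≤ |A - A| ≤ |A|² - |A| + 1, i.e. 13 ≤ |A - A| ≤ 43.
Note: 0 ∈ A - A always (from a - a). The set is symmetric: if d ∈ A - A then -d ∈ A - A.
Enumerate nonzero differences d = a - a' with a > a' (then include -d):
Positive differences: {1, 2, 4, 5, 6, 7, 10, 11, 12, 13}
Full difference set: {0} ∪ (positive diffs) ∪ (negative diffs).
|A - A| = 1 + 2·10 = 21 (matches direct enumeration: 21).

|A - A| = 21


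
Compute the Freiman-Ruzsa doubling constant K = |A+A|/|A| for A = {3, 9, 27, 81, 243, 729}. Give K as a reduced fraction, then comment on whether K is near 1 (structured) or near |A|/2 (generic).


|A| = 6.
Compute A + A by enumerating all 36 pairs.
A + A = {6, 12, 18, 30, 36, 54, 84, 90, 108, 162, 246, 252, 270, 324, 486, 732, 738, 756, 810, 972, 1458}, so |A + A| = 21.
K = |A + A| / |A| = 21/6 = 7/2 ≈ 3.5000.
Reference: AP of size 6 gives K = 11/6 ≈ 1.8333; a fully generic set of size 6 gives K ≈ 3.5000.

|A| = 6, |A + A| = 21, K = 21/6 = 7/2.


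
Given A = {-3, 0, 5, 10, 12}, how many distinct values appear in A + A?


A + A = {a + a' : a, a' ∈ A}; |A| = 5.
General bounds: 2|A| - 1 ≤ |A + A| ≤ |A|(|A|+1)/2, i.e. 9 ≤ |A + A| ≤ 15.
Lower bound 2|A|-1 is attained iff A is an arithmetic progression.
Enumerate sums a + a' for a ≤ a' (symmetric, so this suffices):
a = -3: -3+-3=-6, -3+0=-3, -3+5=2, -3+10=7, -3+12=9
a = 0: 0+0=0, 0+5=5, 0+10=10, 0+12=12
a = 5: 5+5=10, 5+10=15, 5+12=17
a = 10: 10+10=20, 10+12=22
a = 12: 12+12=24
Distinct sums: {-6, -3, 0, 2, 5, 7, 9, 10, 12, 15, 17, 20, 22, 24}
|A + A| = 14

|A + A| = 14


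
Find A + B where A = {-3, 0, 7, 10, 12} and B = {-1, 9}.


A + B = {a + b : a ∈ A, b ∈ B}.
Enumerate all |A|·|B| = 5·2 = 10 pairs (a, b) and collect distinct sums.
a = -3: -3+-1=-4, -3+9=6
a = 0: 0+-1=-1, 0+9=9
a = 7: 7+-1=6, 7+9=16
a = 10: 10+-1=9, 10+9=19
a = 12: 12+-1=11, 12+9=21
Collecting distinct sums: A + B = {-4, -1, 6, 9, 11, 16, 19, 21}
|A + B| = 8

A + B = {-4, -1, 6, 9, 11, 16, 19, 21}


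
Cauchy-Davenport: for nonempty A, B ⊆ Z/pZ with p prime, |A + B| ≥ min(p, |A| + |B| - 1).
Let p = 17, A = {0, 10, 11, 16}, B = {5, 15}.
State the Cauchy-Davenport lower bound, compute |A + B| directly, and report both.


Cauchy-Davenport: |A + B| ≥ min(p, |A| + |B| - 1) for A, B nonempty in Z/pZ.
|A| = 4, |B| = 2, p = 17.
CD lower bound = min(17, 4 + 2 - 1) = min(17, 5) = 5.
Compute A + B mod 17 directly:
a = 0: 0+5=5, 0+15=15
a = 10: 10+5=15, 10+15=8
a = 11: 11+5=16, 11+15=9
a = 16: 16+5=4, 16+15=14
A + B = {4, 5, 8, 9, 14, 15, 16}, so |A + B| = 7.
Verify: 7 ≥ 5? Yes ✓.

CD lower bound = 5, actual |A + B| = 7.


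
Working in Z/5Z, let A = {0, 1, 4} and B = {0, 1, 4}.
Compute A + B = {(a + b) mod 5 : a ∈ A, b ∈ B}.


Work in Z/5Z: reduce every sum a + b modulo 5.
Enumerate all 9 pairs:
a = 0: 0+0=0, 0+1=1, 0+4=4
a = 1: 1+0=1, 1+1=2, 1+4=0
a = 4: 4+0=4, 4+1=0, 4+4=3
Distinct residues collected: {0, 1, 2, 3, 4}
|A + B| = 5 (out of 5 total residues).

A + B = {0, 1, 2, 3, 4}


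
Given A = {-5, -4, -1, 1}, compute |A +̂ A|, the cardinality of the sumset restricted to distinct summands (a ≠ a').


Restricted sumset: A +̂ A = {a + a' : a ∈ A, a' ∈ A, a ≠ a'}.
Equivalently, take A + A and drop any sum 2a that is achievable ONLY as a + a for a ∈ A (i.e. sums representable only with equal summands).
Enumerate pairs (a, a') with a < a' (symmetric, so each unordered pair gives one sum; this covers all a ≠ a'):
  -5 + -4 = -9
  -5 + -1 = -6
  -5 + 1 = -4
  -4 + -1 = -5
  -4 + 1 = -3
  -1 + 1 = 0
Collected distinct sums: {-9, -6, -5, -4, -3, 0}
|A +̂ A| = 6
(Reference bound: |A +̂ A| ≥ 2|A| - 3 for |A| ≥ 2, with |A| = 4 giving ≥ 5.)

|A +̂ A| = 6


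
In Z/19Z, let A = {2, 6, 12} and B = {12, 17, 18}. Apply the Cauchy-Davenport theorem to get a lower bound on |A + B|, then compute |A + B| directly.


Cauchy-Davenport: |A + B| ≥ min(p, |A| + |B| - 1) for A, B nonempty in Z/pZ.
|A| = 3, |B| = 3, p = 19.
CD lower bound = min(19, 3 + 3 - 1) = min(19, 5) = 5.
Compute A + B mod 19 directly:
a = 2: 2+12=14, 2+17=0, 2+18=1
a = 6: 6+12=18, 6+17=4, 6+18=5
a = 12: 12+12=5, 12+17=10, 12+18=11
A + B = {0, 1, 4, 5, 10, 11, 14, 18}, so |A + B| = 8.
Verify: 8 ≥ 5? Yes ✓.

CD lower bound = 5, actual |A + B| = 8.


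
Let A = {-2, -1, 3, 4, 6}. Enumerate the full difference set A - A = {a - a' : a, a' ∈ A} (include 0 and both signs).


A - A = {a - a' : a, a' ∈ A}.
Compute a - a' for each ordered pair (a, a'):
a = -2: -2--2=0, -2--1=-1, -2-3=-5, -2-4=-6, -2-6=-8
a = -1: -1--2=1, -1--1=0, -1-3=-4, -1-4=-5, -1-6=-7
a = 3: 3--2=5, 3--1=4, 3-3=0, 3-4=-1, 3-6=-3
a = 4: 4--2=6, 4--1=5, 4-3=1, 4-4=0, 4-6=-2
a = 6: 6--2=8, 6--1=7, 6-3=3, 6-4=2, 6-6=0
Collecting distinct values (and noting 0 appears from a-a):
A - A = {-8, -7, -6, -5, -4, -3, -2, -1, 0, 1, 2, 3, 4, 5, 6, 7, 8}
|A - A| = 17

A - A = {-8, -7, -6, -5, -4, -3, -2, -1, 0, 1, 2, 3, 4, 5, 6, 7, 8}


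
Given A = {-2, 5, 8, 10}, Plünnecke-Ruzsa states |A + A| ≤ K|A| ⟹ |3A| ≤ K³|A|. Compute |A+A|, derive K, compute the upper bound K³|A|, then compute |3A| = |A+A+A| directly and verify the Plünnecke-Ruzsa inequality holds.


|A| = 4.
Step 1: Compute A + A by enumerating all 16 pairs.
A + A = {-4, 3, 6, 8, 10, 13, 15, 16, 18, 20}, so |A + A| = 10.
Step 2: Doubling constant K = |A + A|/|A| = 10/4 = 10/4 ≈ 2.5000.
Step 3: Plünnecke-Ruzsa gives |3A| ≤ K³·|A| = (2.5000)³ · 4 ≈ 62.5000.
Step 4: Compute 3A = A + A + A directly by enumerating all triples (a,b,c) ∈ A³; |3A| = 19.
Step 5: Check 19 ≤ 62.5000? Yes ✓.

K = 10/4, Plünnecke-Ruzsa bound K³|A| ≈ 62.5000, |3A| = 19, inequality holds.


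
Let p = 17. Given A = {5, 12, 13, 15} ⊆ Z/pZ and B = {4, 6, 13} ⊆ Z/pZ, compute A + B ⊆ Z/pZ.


Work in Z/17Z: reduce every sum a + b modulo 17.
Enumerate all 12 pairs:
a = 5: 5+4=9, 5+6=11, 5+13=1
a = 12: 12+4=16, 12+6=1, 12+13=8
a = 13: 13+4=0, 13+6=2, 13+13=9
a = 15: 15+4=2, 15+6=4, 15+13=11
Distinct residues collected: {0, 1, 2, 4, 8, 9, 11, 16}
|A + B| = 8 (out of 17 total residues).

A + B = {0, 1, 2, 4, 8, 9, 11, 16}


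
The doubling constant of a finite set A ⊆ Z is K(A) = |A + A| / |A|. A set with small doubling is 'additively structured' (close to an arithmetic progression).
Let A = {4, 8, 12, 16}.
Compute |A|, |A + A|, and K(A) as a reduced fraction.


|A| = 4.
Compute A + A by enumerating all 16 pairs.
A + A = {8, 12, 16, 20, 24, 28, 32}, so |A + A| = 7.
K = |A + A| / |A| = 7/4 (already in lowest terms) ≈ 1.7500.
Reference: AP of size 4 gives K = 7/4 ≈ 1.7500; a fully generic set of size 4 gives K ≈ 2.5000.

|A| = 4, |A + A| = 7, K = 7/4.


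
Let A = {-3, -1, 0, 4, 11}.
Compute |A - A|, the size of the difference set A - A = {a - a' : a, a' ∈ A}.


A - A = {a - a' : a, a' ∈ A}; |A| = 5.
Bounds: 2|A|-1 ≤ |A - A| ≤ |A|² - |A| + 1, i.e. 9 ≤ |A - A| ≤ 21.
Note: 0 ∈ A - A always (from a - a). The set is symmetric: if d ∈ A - A then -d ∈ A - A.
Enumerate nonzero differences d = a - a' with a > a' (then include -d):
Positive differences: {1, 2, 3, 4, 5, 7, 11, 12, 14}
Full difference set: {0} ∪ (positive diffs) ∪ (negative diffs).
|A - A| = 1 + 2·9 = 19 (matches direct enumeration: 19).

|A - A| = 19


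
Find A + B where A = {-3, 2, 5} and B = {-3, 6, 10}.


A + B = {a + b : a ∈ A, b ∈ B}.
Enumerate all |A|·|B| = 3·3 = 9 pairs (a, b) and collect distinct sums.
a = -3: -3+-3=-6, -3+6=3, -3+10=7
a = 2: 2+-3=-1, 2+6=8, 2+10=12
a = 5: 5+-3=2, 5+6=11, 5+10=15
Collecting distinct sums: A + B = {-6, -1, 2, 3, 7, 8, 11, 12, 15}
|A + B| = 9

A + B = {-6, -1, 2, 3, 7, 8, 11, 12, 15}


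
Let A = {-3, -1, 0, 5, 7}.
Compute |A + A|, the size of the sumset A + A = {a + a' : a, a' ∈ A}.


A + A = {a + a' : a, a' ∈ A}; |A| = 5.
General bounds: 2|A| - 1 ≤ |A + A| ≤ |A|(|A|+1)/2, i.e. 9 ≤ |A + A| ≤ 15.
Lower bound 2|A|-1 is attained iff A is an arithmetic progression.
Enumerate sums a + a' for a ≤ a' (symmetric, so this suffices):
a = -3: -3+-3=-6, -3+-1=-4, -3+0=-3, -3+5=2, -3+7=4
a = -1: -1+-1=-2, -1+0=-1, -1+5=4, -1+7=6
a = 0: 0+0=0, 0+5=5, 0+7=7
a = 5: 5+5=10, 5+7=12
a = 7: 7+7=14
Distinct sums: {-6, -4, -3, -2, -1, 0, 2, 4, 5, 6, 7, 10, 12, 14}
|A + A| = 14

|A + A| = 14


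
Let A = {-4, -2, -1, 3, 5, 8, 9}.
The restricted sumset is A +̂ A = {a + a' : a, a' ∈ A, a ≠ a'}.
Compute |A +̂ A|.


Restricted sumset: A +̂ A = {a + a' : a ∈ A, a' ∈ A, a ≠ a'}.
Equivalently, take A + A and drop any sum 2a that is achievable ONLY as a + a for a ∈ A (i.e. sums representable only with equal summands).
Enumerate pairs (a, a') with a < a' (symmetric, so each unordered pair gives one sum; this covers all a ≠ a'):
  -4 + -2 = -6
  -4 + -1 = -5
  -4 + 3 = -1
  -4 + 5 = 1
  -4 + 8 = 4
  -4 + 9 = 5
  -2 + -1 = -3
  -2 + 3 = 1
  -2 + 5 = 3
  -2 + 8 = 6
  -2 + 9 = 7
  -1 + 3 = 2
  -1 + 5 = 4
  -1 + 8 = 7
  -1 + 9 = 8
  3 + 5 = 8
  3 + 8 = 11
  3 + 9 = 12
  5 + 8 = 13
  5 + 9 = 14
  8 + 9 = 17
Collected distinct sums: {-6, -5, -3, -1, 1, 2, 3, 4, 5, 6, 7, 8, 11, 12, 13, 14, 17}
|A +̂ A| = 17
(Reference bound: |A +̂ A| ≥ 2|A| - 3 for |A| ≥ 2, with |A| = 7 giving ≥ 11.)

|A +̂ A| = 17


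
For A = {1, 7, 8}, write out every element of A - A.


A - A = {a - a' : a, a' ∈ A}.
Compute a - a' for each ordered pair (a, a'):
a = 1: 1-1=0, 1-7=-6, 1-8=-7
a = 7: 7-1=6, 7-7=0, 7-8=-1
a = 8: 8-1=7, 8-7=1, 8-8=0
Collecting distinct values (and noting 0 appears from a-a):
A - A = {-7, -6, -1, 0, 1, 6, 7}
|A - A| = 7

A - A = {-7, -6, -1, 0, 1, 6, 7}


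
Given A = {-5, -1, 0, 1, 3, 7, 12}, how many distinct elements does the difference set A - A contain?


A - A = {a - a' : a, a' ∈ A}; |A| = 7.
Bounds: 2|A|-1 ≤ |A - A| ≤ |A|² - |A| + 1, i.e. 13 ≤ |A - A| ≤ 43.
Note: 0 ∈ A - A always (from a - a). The set is symmetric: if d ∈ A - A then -d ∈ A - A.
Enumerate nonzero differences d = a - a' with a > a' (then include -d):
Positive differences: {1, 2, 3, 4, 5, 6, 7, 8, 9, 11, 12, 13, 17}
Full difference set: {0} ∪ (positive diffs) ∪ (negative diffs).
|A - A| = 1 + 2·13 = 27 (matches direct enumeration: 27).

|A - A| = 27


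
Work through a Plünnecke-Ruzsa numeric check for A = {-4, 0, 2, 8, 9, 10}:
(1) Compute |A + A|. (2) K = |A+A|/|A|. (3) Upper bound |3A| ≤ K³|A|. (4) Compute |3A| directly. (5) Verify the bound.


|A| = 6.
Step 1: Compute A + A by enumerating all 36 pairs.
A + A = {-8, -4, -2, 0, 2, 4, 5, 6, 8, 9, 10, 11, 12, 16, 17, 18, 19, 20}, so |A + A| = 18.
Step 2: Doubling constant K = |A + A|/|A| = 18/6 = 18/6 ≈ 3.0000.
Step 3: Plünnecke-Ruzsa gives |3A| ≤ K³·|A| = (3.0000)³ · 6 ≈ 162.0000.
Step 4: Compute 3A = A + A + A directly by enumerating all triples (a,b,c) ∈ A³; |3A| = 34.
Step 5: Check 34 ≤ 162.0000? Yes ✓.

K = 18/6, Plünnecke-Ruzsa bound K³|A| ≈ 162.0000, |3A| = 34, inequality holds.


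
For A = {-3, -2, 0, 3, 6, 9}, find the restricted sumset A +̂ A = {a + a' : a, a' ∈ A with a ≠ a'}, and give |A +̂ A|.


Restricted sumset: A +̂ A = {a + a' : a ∈ A, a' ∈ A, a ≠ a'}.
Equivalently, take A + A and drop any sum 2a that is achievable ONLY as a + a for a ∈ A (i.e. sums representable only with equal summands).
Enumerate pairs (a, a') with a < a' (symmetric, so each unordered pair gives one sum; this covers all a ≠ a'):
  -3 + -2 = -5
  -3 + 0 = -3
  -3 + 3 = 0
  -3 + 6 = 3
  -3 + 9 = 6
  -2 + 0 = -2
  -2 + 3 = 1
  -2 + 6 = 4
  -2 + 9 = 7
  0 + 3 = 3
  0 + 6 = 6
  0 + 9 = 9
  3 + 6 = 9
  3 + 9 = 12
  6 + 9 = 15
Collected distinct sums: {-5, -3, -2, 0, 1, 3, 4, 6, 7, 9, 12, 15}
|A +̂ A| = 12
(Reference bound: |A +̂ A| ≥ 2|A| - 3 for |A| ≥ 2, with |A| = 6 giving ≥ 9.)

|A +̂ A| = 12


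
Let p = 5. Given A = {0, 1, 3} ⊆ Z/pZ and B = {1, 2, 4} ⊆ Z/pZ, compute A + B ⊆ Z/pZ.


Work in Z/5Z: reduce every sum a + b modulo 5.
Enumerate all 9 pairs:
a = 0: 0+1=1, 0+2=2, 0+4=4
a = 1: 1+1=2, 1+2=3, 1+4=0
a = 3: 3+1=4, 3+2=0, 3+4=2
Distinct residues collected: {0, 1, 2, 3, 4}
|A + B| = 5 (out of 5 total residues).

A + B = {0, 1, 2, 3, 4}


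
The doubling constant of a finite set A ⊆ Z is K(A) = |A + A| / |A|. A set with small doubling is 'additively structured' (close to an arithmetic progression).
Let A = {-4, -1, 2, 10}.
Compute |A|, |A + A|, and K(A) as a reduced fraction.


|A| = 4.
Compute A + A by enumerating all 16 pairs.
A + A = {-8, -5, -2, 1, 4, 6, 9, 12, 20}, so |A + A| = 9.
K = |A + A| / |A| = 9/4 (already in lowest terms) ≈ 2.2500.
Reference: AP of size 4 gives K = 7/4 ≈ 1.7500; a fully generic set of size 4 gives K ≈ 2.5000.

|A| = 4, |A + A| = 9, K = 9/4.


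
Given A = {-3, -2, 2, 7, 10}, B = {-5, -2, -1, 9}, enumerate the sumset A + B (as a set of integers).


A + B = {a + b : a ∈ A, b ∈ B}.
Enumerate all |A|·|B| = 5·4 = 20 pairs (a, b) and collect distinct sums.
a = -3: -3+-5=-8, -3+-2=-5, -3+-1=-4, -3+9=6
a = -2: -2+-5=-7, -2+-2=-4, -2+-1=-3, -2+9=7
a = 2: 2+-5=-3, 2+-2=0, 2+-1=1, 2+9=11
a = 7: 7+-5=2, 7+-2=5, 7+-1=6, 7+9=16
a = 10: 10+-5=5, 10+-2=8, 10+-1=9, 10+9=19
Collecting distinct sums: A + B = {-8, -7, -5, -4, -3, 0, 1, 2, 5, 6, 7, 8, 9, 11, 16, 19}
|A + B| = 16

A + B = {-8, -7, -5, -4, -3, 0, 1, 2, 5, 6, 7, 8, 9, 11, 16, 19}


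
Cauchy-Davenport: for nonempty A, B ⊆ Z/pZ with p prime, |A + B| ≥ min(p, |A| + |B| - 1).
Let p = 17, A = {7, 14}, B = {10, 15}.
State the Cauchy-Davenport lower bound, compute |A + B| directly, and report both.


Cauchy-Davenport: |A + B| ≥ min(p, |A| + |B| - 1) for A, B nonempty in Z/pZ.
|A| = 2, |B| = 2, p = 17.
CD lower bound = min(17, 2 + 2 - 1) = min(17, 3) = 3.
Compute A + B mod 17 directly:
a = 7: 7+10=0, 7+15=5
a = 14: 14+10=7, 14+15=12
A + B = {0, 5, 7, 12}, so |A + B| = 4.
Verify: 4 ≥ 3? Yes ✓.

CD lower bound = 3, actual |A + B| = 4.


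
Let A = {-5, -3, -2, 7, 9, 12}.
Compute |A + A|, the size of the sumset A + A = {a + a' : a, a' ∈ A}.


A + A = {a + a' : a, a' ∈ A}; |A| = 6.
General bounds: 2|A| - 1 ≤ |A + A| ≤ |A|(|A|+1)/2, i.e. 11 ≤ |A + A| ≤ 21.
Lower bound 2|A|-1 is attained iff A is an arithmetic progression.
Enumerate sums a + a' for a ≤ a' (symmetric, so this suffices):
a = -5: -5+-5=-10, -5+-3=-8, -5+-2=-7, -5+7=2, -5+9=4, -5+12=7
a = -3: -3+-3=-6, -3+-2=-5, -3+7=4, -3+9=6, -3+12=9
a = -2: -2+-2=-4, -2+7=5, -2+9=7, -2+12=10
a = 7: 7+7=14, 7+9=16, 7+12=19
a = 9: 9+9=18, 9+12=21
a = 12: 12+12=24
Distinct sums: {-10, -8, -7, -6, -5, -4, 2, 4, 5, 6, 7, 9, 10, 14, 16, 18, 19, 21, 24}
|A + A| = 19

|A + A| = 19


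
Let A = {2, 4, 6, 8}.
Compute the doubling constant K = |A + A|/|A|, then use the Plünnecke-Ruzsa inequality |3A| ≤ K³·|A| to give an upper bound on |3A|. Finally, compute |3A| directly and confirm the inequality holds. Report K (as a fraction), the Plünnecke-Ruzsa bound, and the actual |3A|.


|A| = 4.
Step 1: Compute A + A by enumerating all 16 pairs.
A + A = {4, 6, 8, 10, 12, 14, 16}, so |A + A| = 7.
Step 2: Doubling constant K = |A + A|/|A| = 7/4 = 7/4 ≈ 1.7500.
Step 3: Plünnecke-Ruzsa gives |3A| ≤ K³·|A| = (1.7500)³ · 4 ≈ 21.4375.
Step 4: Compute 3A = A + A + A directly by enumerating all triples (a,b,c) ∈ A³; |3A| = 10.
Step 5: Check 10 ≤ 21.4375? Yes ✓.

K = 7/4, Plünnecke-Ruzsa bound K³|A| ≈ 21.4375, |3A| = 10, inequality holds.


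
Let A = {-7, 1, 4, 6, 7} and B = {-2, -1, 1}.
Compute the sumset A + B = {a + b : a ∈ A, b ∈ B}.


A + B = {a + b : a ∈ A, b ∈ B}.
Enumerate all |A|·|B| = 5·3 = 15 pairs (a, b) and collect distinct sums.
a = -7: -7+-2=-9, -7+-1=-8, -7+1=-6
a = 1: 1+-2=-1, 1+-1=0, 1+1=2
a = 4: 4+-2=2, 4+-1=3, 4+1=5
a = 6: 6+-2=4, 6+-1=5, 6+1=7
a = 7: 7+-2=5, 7+-1=6, 7+1=8
Collecting distinct sums: A + B = {-9, -8, -6, -1, 0, 2, 3, 4, 5, 6, 7, 8}
|A + B| = 12

A + B = {-9, -8, -6, -1, 0, 2, 3, 4, 5, 6, 7, 8}


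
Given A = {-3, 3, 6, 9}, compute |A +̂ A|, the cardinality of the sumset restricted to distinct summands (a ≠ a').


Restricted sumset: A +̂ A = {a + a' : a ∈ A, a' ∈ A, a ≠ a'}.
Equivalently, take A + A and drop any sum 2a that is achievable ONLY as a + a for a ∈ A (i.e. sums representable only with equal summands).
Enumerate pairs (a, a') with a < a' (symmetric, so each unordered pair gives one sum; this covers all a ≠ a'):
  -3 + 3 = 0
  -3 + 6 = 3
  -3 + 9 = 6
  3 + 6 = 9
  3 + 9 = 12
  6 + 9 = 15
Collected distinct sums: {0, 3, 6, 9, 12, 15}
|A +̂ A| = 6
(Reference bound: |A +̂ A| ≥ 2|A| - 3 for |A| ≥ 2, with |A| = 4 giving ≥ 5.)

|A +̂ A| = 6


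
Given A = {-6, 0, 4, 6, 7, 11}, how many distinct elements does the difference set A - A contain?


A - A = {a - a' : a, a' ∈ A}; |A| = 6.
Bounds: 2|A|-1 ≤ |A - A| ≤ |A|² - |A| + 1, i.e. 11 ≤ |A - A| ≤ 31.
Note: 0 ∈ A - A always (from a - a). The set is symmetric: if d ∈ A - A then -d ∈ A - A.
Enumerate nonzero differences d = a - a' with a > a' (then include -d):
Positive differences: {1, 2, 3, 4, 5, 6, 7, 10, 11, 12, 13, 17}
Full difference set: {0} ∪ (positive diffs) ∪ (negative diffs).
|A - A| = 1 + 2·12 = 25 (matches direct enumeration: 25).

|A - A| = 25


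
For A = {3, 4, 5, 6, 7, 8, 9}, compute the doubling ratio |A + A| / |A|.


|A| = 7.
Compute A + A by enumerating all 49 pairs.
A + A = {6, 7, 8, 9, 10, 11, 12, 13, 14, 15, 16, 17, 18}, so |A + A| = 13.
K = |A + A| / |A| = 13/7 (already in lowest terms) ≈ 1.8571.
Reference: AP of size 7 gives K = 13/7 ≈ 1.8571; a fully generic set of size 7 gives K ≈ 4.0000.

|A| = 7, |A + A| = 13, K = 13/7.


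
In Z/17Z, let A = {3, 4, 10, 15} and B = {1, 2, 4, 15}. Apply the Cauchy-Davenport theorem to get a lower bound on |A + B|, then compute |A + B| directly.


Cauchy-Davenport: |A + B| ≥ min(p, |A| + |B| - 1) for A, B nonempty in Z/pZ.
|A| = 4, |B| = 4, p = 17.
CD lower bound = min(17, 4 + 4 - 1) = min(17, 7) = 7.
Compute A + B mod 17 directly:
a = 3: 3+1=4, 3+2=5, 3+4=7, 3+15=1
a = 4: 4+1=5, 4+2=6, 4+4=8, 4+15=2
a = 10: 10+1=11, 10+2=12, 10+4=14, 10+15=8
a = 15: 15+1=16, 15+2=0, 15+4=2, 15+15=13
A + B = {0, 1, 2, 4, 5, 6, 7, 8, 11, 12, 13, 14, 16}, so |A + B| = 13.
Verify: 13 ≥ 7? Yes ✓.

CD lower bound = 7, actual |A + B| = 13.
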